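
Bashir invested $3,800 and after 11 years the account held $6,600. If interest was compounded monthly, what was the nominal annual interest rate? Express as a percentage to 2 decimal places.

The 132-period growth factor is 6,600/3,800 = 1.73684.
r/12 = 1.73684^(1/132) − 1 ≈ 0.0041911, so r ≈ 12·0.0041911 = 5.02932%.

5.03%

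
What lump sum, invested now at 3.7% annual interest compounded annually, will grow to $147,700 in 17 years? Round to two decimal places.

$79,641.90

Growth factor = (1 + 0.037)^17 ≈ 1.85455133189.
P = 147,700/1.85455133189 ≈ 79,641.9045.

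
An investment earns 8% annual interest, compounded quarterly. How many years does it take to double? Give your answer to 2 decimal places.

8.75 years

(1 + 0.02)^(4t) = 2.
4t = ln 2 / ln(1 + 0.02) ≈ 0.69315/0.0198026 ≈ 35.0028.
t ≈ 8.7507.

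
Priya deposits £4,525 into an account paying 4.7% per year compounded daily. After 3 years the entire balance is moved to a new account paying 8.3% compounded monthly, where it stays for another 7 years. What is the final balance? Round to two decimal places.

Phase 1: 4,525·(1 + 0.047/365)^1095 ≈ 5,210.1492.
Phase 2: 5,210.1492·(1 + 0.083/12)^84 ≈ 9,296.2252.

£9,296.23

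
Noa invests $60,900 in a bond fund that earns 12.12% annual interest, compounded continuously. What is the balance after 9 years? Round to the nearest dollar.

A = P·e^(rt) = 60,900·e^(0.1212·9) = 60,900·e^1.0908.
e^1.0908 ≈ 2.97665444384, so A ≈ 181,278.2556.

$181,278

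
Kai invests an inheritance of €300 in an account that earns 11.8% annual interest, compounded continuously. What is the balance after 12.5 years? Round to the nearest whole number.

€1,311

A = P·e^(rt) = 300·e^(0.118·12.5) = 300·e^1.475.
e^1.475 ≈ 4.371035773, so A ≈ 1,311.3107.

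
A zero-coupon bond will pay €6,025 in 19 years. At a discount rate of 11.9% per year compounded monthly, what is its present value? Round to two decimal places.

Periodic rate = 11.9%/12 = 0.00991667; 228 periods.
P = 6,025/(1 + 0.119/12)^228 ≈ 6,025/9.486433992 ≈ 635.1175.

€635.12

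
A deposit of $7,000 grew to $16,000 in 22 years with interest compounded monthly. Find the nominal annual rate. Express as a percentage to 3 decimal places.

3.764%

The 264-period growth factor is 16,000/7,000 = 2.28571.
r/12 = 2.28571^(1/264) − 1 ≈ 0.00313627, so r ≈ 12·0.00313627 = 3.76352%.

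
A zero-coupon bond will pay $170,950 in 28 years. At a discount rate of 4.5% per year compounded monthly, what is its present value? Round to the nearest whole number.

Growth factor = (1 + 0.00375)^336 ≈ 3.51712322446.
P = 170,950/3.51712322446 ≈ 48,605.0642.

$48,605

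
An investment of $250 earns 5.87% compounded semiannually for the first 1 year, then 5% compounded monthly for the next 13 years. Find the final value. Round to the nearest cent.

$506.72

After 1 years at 5.87%: 250 × 1.05956142 ≈ 264.8904.
Then 13 years at 5%: 264.8904 × 1.9129558 ≈ 506.7235.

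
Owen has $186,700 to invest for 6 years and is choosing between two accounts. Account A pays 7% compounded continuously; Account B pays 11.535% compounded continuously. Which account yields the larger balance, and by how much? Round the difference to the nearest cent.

Account B, by $88,858.97

A: e^(0.07·6) = e^0.42 ≈ 1.52196155562, so 186,700 × 1.52196155562 ≈ 284,150.2224.
B: e^(0.11535·6) = e^0.6921 ≈ 1.99790673508, so 186,700 × 1.99790673508 ≈ 373,009.1874.
Difference ≈ 88,858.9650 in favor of B.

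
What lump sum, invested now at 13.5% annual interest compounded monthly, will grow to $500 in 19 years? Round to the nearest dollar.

$39

Growth factor = (1 + 0.01125)^228 ≈ 12.8158051.
P = 500/12.8158051 ≈ 39.0143.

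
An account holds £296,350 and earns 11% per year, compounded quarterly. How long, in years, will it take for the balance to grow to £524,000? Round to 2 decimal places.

5.25 years

(1 + 0.0275)^(4t) = 524,000/296,350 = 1.7682.
4t·ln(1 + 0.0275) = ln(1.7682); 4t = 0.56995/0.0271287 ≈ 21.0092.
t ≈ 5.2523 years.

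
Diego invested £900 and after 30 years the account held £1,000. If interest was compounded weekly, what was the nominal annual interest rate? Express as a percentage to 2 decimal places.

(1 + r/52)^1560 = 1,000/900 = 1.11111.
1 + r/52 = 1.11111^(1/1560) ≈ 1.000068, so r/52 ≈ 0.0000675411.
r ≈ 52·0.0000675411 = 0.35121%.

0.35%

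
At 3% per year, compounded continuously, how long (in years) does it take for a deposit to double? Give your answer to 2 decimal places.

e^(0.03t) = 2, so 0.03t = ln 2 ≈ 0.69315.
t ≈ 0.69315/0.03 ≈ 23.1049.

23.10 years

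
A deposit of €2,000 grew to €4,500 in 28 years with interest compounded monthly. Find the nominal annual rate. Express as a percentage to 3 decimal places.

2.900%

The 336-period growth factor is 4,500/2,000 = 2.25.
r/12 = 2.25^(1/336) − 1 ≈ 0.0024164, so r ≈ 12·0.0024164 = 2.89968%.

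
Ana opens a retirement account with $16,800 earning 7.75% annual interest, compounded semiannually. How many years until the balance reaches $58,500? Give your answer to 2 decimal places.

16.41 years

We need (1 + 0.03875)^(2t) = 3.4821, so 2t = ln 3.4821 / ln 1.03875 ≈ 32.8172.
t ≈ 32.8172/2 = 16.4086 years.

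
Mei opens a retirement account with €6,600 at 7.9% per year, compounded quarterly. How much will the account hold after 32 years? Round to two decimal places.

Growth factor = (1 + 0.01975)^128 ≈ 12.223494758.
A ≈ 6,600 × 12.223494758 ≈ 80,675.0654.

€80,675.07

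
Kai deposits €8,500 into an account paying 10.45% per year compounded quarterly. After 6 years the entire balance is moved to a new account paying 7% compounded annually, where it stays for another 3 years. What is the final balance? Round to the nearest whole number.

After 6 years at 10.45%: 8,500 × 1.8569766727 ≈ 15,784.3017.
Then 3 years at 7%: 15,784.3017 × 1.225043 ≈ 19,336.4483.

€19,336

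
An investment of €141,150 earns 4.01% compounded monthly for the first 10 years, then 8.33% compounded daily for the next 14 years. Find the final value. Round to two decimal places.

€676,019.27

Phase 1: 141,150·(1 + 0.0401/12)^120 ≈ 210,640.8687.
Phase 2: 210,640.8687·(1 + 0.0833/365)^5110 ≈ 676,019.2724.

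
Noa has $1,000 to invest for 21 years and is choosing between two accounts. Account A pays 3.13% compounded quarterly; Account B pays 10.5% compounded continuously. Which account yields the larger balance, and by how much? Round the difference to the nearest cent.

A: (1 + 0.007825)^84 ≈ 1.924645223, so 1,000 × 1.924645223 ≈ 1,924.6452.
B: e^(0.105·21) = e^2.205 ≈ 9.070251568, so 1,000 × 9.070251568 ≈ 9,070.2516.
Difference ≈ 7,145.6063 in favor of B.

Account B, by $7,145.61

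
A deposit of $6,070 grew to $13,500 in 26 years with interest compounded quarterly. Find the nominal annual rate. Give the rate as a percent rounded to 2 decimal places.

3.09%

The 104-period growth factor is 13,500/6,070 = 2.22405.
r/4 = 2.22405^(1/104) − 1 ≈ 0.00771549, so r ≈ 4·0.00771549 = 3.08620%.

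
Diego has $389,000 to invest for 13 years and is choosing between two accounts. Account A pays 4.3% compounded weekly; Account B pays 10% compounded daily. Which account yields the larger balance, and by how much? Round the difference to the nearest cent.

Account B, by $746,928.49

A: (1 + 0.043/52)^676 ≈ 1.74851875244, so 389,000 × 1.74851875244 ≈ 680,173.7947.
B: (1 + 0.1/365)^4745 ≈ 3.668643408708, so 389,000 × 3.668643408708 ≈ 1,427,102.2860.
Difference ≈ 746,928.4913 in favor of B.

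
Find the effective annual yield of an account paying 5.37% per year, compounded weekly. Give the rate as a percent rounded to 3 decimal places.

One year is 52 periods at 0.00103269 each: (1 + 0.00103269)^52 ≈ 1.055139.
EAR = 1.055139 − 1 ≈ 5.51388%.

5.514%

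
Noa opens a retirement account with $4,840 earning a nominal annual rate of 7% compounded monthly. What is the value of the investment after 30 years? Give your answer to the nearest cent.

$39,283.85

Periodic rate = 7%/12 = 0.00583333; periods = 12·30 = 360.
A = 4,840·(1 + 0.07/12)^360 ≈ 4,840·8.1164974754 ≈ 39,283.8478.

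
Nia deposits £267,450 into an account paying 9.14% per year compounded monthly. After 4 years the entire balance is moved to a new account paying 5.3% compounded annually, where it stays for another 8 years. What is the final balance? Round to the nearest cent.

After 4 years at 9.14%: 267,450 × 1.43938322105 ≈ 384,963.0425.
Then 8 years at 5.3%: 384,963.0425 × 1.51156549468 ≈ 581,896.8517.

£581,896.85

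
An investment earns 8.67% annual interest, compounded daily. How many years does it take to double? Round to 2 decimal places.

(1 + 0.000237534)^(365t) = 2.
365t = ln 2 / ln(1 + 0.000237534) ≈ 0.69315/0.000237506 ≈ 2918.4402.
t ≈ 7.9957.

8.00 years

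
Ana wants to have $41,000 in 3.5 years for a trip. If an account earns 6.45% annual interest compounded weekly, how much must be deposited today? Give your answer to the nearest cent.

Growth factor = (1 + 0.0645/52)^182 ≈ 1.2530870005.
P = 41,000/1.2530870005 ≈ 32,719.1967.

$32,719.20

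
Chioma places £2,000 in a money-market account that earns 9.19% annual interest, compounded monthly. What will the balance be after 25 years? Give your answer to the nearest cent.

Periodic rate = 9.19%/12 = 0.00765833; periods = 12·25 = 300.
A = 2,000·(1 + 0.0919/12)^300 ≈ 2,000·9.8625736058 ≈ 19,725.1472.

£19,725.15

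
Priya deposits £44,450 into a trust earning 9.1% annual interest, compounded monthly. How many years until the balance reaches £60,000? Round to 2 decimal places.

3.31 years

(1 + 0.00758333)^(12t) = 60,000/44,450 = 1.3498.
12t·ln(1 + 0.00758333) = ln(1.3498); 12t = 0.29998/0.00755472 ≈ 39.7076.
t ≈ 3.3090 years.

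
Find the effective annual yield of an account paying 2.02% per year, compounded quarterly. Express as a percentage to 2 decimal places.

2.04%

One year is 4 periods at 0.00505 each: (1 + 0.00505)^4 ≈ 1.020354.
EAR = 1.020354 − 1 ≈ 2.03535%.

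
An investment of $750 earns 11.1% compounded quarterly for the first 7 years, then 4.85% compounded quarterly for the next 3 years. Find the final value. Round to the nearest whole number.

$1,865

Phase 1: 750·(1 + 0.02775)^28 ≈ 1,614.0272.
Phase 2: 1,614.0272·(1 + 0.012125)^12 ≈ 1,865.1797.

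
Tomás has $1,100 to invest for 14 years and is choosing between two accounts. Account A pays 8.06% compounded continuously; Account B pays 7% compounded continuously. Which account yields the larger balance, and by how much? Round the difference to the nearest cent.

Account A, by $468.88

Account A growth factor: e^(0.0806·14) = e^1.1284 ≈ 3.09070741; balance ≈ 3,399.7782.
Account B growth factor: e^(0.07·14) = e^0.98 ≈ 2.664456242; balance ≈ 2,930.9019.
Account A is larger by 468.8763.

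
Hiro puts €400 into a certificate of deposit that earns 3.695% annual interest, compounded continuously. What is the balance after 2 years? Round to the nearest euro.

€431

A = P·e^(rt) = 400·e^(0.03695·2) = 400·e^0.0739.
e^0.0739 ≈ 1.07669913, so A ≈ 430.6797.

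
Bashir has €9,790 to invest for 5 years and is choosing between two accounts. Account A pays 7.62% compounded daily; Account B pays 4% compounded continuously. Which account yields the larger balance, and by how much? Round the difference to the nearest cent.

Account A growth factor: (1 + 0.0762/365)^1825 ≈ 1.4636894012; balance ≈ 14,329.5192.
Account B growth factor: e^(0.04·5) = e^0.2 ≈ 1.2214027582; balance ≈ 11,957.5330.
Account A is larger by 2,371.9862.

Account A, by €2,371.99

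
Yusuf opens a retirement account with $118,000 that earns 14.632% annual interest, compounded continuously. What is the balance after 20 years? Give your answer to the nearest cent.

$2,201,919.20

A = P·e^(rt) = 118,000·e^(0.14632·20) = 118,000·e^2.9264.
e^2.9264 ≈ 18.66033223644, so A ≈ 2,201,919.2039.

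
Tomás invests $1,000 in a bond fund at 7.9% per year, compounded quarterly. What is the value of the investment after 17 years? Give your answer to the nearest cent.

$3,780.70

Periodic rate = 7.9%/4 = 0.01975; periods = 4·17 = 68.
A = 1,000·(1 + 0.01975)^68 ≈ 1,000·3.780702907 ≈ 3,780.7029.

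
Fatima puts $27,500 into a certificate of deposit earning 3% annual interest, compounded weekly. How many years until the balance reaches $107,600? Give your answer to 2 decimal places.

(1 + 0.000576923)^(52t) = 107,600/27,500 = 3.9127.
52t·ln(1 + 0.000576923) = ln(3.9127); 52t = 1.3642/0.000576757 ≈ 2365.3554.
t ≈ 45.4876 years.

45.49 years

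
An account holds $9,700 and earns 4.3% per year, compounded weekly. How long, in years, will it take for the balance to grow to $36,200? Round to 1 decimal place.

30.6 years

We need (1 + 0.000826923)^(52t) = 3.732, so 52t = ln 3.732 / ln 1.000827 ≈ 1593.2288.
t ≈ 1593.2288/52 = 30.6390 years.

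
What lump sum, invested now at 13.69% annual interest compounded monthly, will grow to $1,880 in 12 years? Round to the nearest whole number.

$367

Growth factor = (1 + 0.1369/12)^144 ≈ 5.121768865.
P = 1,880/5.121768865 ≈ 367.0607.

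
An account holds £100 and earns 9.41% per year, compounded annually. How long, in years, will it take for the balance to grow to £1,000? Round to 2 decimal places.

25.60 years

We need (1 + 0.0941)^t = 10, so t = ln 10 / ln 1.0941 ≈ 25.6036.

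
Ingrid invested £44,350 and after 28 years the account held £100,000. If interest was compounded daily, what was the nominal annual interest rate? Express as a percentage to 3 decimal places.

2.904%

(1 + r/365)^10220 = 100,000/44,350 = 2.25479.
1 + r/365 = 2.25479^(1/10220) ≈ 1.00008, so r/365 ≈ 0.0000795587.
r ≈ 365·0.0000795587 = 2.90389%.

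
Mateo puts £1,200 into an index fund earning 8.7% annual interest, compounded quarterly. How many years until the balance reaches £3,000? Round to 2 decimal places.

We need (1 + 0.02175)^(4t) = 2.5, so 4t = ln 2.5 / ln 1.02175 ≈ 42.5848.
t ≈ 42.5848/4 = 10.6462 years.

10.65 years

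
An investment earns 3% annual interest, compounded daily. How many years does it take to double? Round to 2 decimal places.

23.11 years

(1 + 0.0000821918)^(365t) = 2.
365t = ln 2 / ln(1 + 0.0000821918) ≈ 0.69315/8.21884e-05 ≈ 8433.6373.
t ≈ 23.1059.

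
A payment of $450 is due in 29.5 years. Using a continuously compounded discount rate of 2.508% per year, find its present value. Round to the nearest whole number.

P = A·e^(−rt) = 450·e^(−0.73986).
e^(−0.73986) ≈ 0.477180716, so P ≈ 214.7313.

$215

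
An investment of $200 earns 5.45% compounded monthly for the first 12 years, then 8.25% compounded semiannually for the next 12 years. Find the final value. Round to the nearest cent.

Phase 1: 200·(1 + 0.0545/12)^144 ≈ 384.0746.
Phase 2: 384.0746·(1 + 0.04125)^24 ≈ 1,013.2950.

$1,013.29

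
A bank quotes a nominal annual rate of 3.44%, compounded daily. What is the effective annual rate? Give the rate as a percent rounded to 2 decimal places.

One year is 365 periods at 0.0000942466 each: (1 + 0.0000942466)^365 ≈ 1.034997.
EAR = 1.034997 − 1 ≈ 3.49968%.

3.50%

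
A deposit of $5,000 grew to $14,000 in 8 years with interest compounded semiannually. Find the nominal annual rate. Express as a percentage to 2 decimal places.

13.29%

(1 + r/2)^16 = 14,000/5,000 = 2.8.
1 + r/2 = 2.8^(1/16) ≈ 1.066467, so r/2 ≈ 0.0664669.
r ≈ 2·0.0664669 = 13.29338%.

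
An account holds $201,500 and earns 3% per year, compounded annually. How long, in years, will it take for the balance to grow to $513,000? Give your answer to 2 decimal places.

31.61 years

We need (1 + 0.03)^t = 2.5459, so t = ln 2.5459 / ln 1.03 ≈ 31.6145.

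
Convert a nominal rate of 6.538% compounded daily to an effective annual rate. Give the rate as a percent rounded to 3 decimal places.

6.756%

One year is 365 periods at 0.000179123 each: (1 + 0.000179123)^365 ≈ 1.067558.
EAR = 1.067558 − 1 ≈ 6.75584%.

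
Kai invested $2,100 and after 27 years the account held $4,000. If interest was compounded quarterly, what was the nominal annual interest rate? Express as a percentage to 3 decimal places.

(1 + r/4)^108 = 4,000/2,100 = 1.90476.
1 + r/4 = 1.90476^(1/108) ≈ 1.005984, so r/4 ≈ 0.0059841.
r ≈ 4·0.0059841 = 2.39364%.

2.394%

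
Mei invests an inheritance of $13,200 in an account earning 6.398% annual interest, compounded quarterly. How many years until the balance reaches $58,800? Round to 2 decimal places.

(1 + 0.015995)^(4t) = 58,800/13,200 = 4.4545.
4t·ln(1 + 0.015995) = ln(4.4545); 4t = 1.4939/0.0158684 ≈ 94.1445.
t ≈ 23.5361 years.

23.54 years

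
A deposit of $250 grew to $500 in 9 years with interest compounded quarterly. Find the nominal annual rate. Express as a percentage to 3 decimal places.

7.776%

The 36-period growth factor is 500/250 = 2.
r/4 = 2^(1/36) − 1 ≈ 0.0194406, so r ≈ 4·0.0194406 = 7.77626%.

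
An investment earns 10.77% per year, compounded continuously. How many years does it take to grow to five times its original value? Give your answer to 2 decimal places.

e^(0.1077t) = 5, so 0.1077t = ln 5 ≈ 1.6094.
t ≈ 1.6094/0.1077 ≈ 14.9437.

14.94 years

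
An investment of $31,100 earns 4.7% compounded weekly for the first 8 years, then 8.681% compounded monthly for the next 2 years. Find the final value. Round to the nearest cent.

Phase 1: 31,100·(1 + 0.047/52)^416 ≈ 45,287.8144.
Phase 2: 45,287.8144·(1 + 0.08681/12)^24 ≈ 53,840.8791.

$53,840.88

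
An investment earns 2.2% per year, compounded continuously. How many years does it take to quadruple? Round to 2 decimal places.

e^(0.022t) = 4, so 0.022t = ln 4 ≈ 1.3863.
t ≈ 1.3863/0.022 ≈ 63.0134.

63.01 years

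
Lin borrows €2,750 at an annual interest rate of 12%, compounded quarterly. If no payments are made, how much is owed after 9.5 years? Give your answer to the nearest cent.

Growth factor = (1 + 0.03)^38 ≈ 3.074783478.
A ≈ 2,750 × 3.074783478 ≈ 8,455.6546.

€8,455.65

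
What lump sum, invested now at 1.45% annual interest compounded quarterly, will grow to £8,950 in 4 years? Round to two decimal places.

Growth factor = (1 + 0.003625)^16 ≈ 1.059603867.
P = 8,950/1.059603867 ≈ 8,446.5528.

£8,446.55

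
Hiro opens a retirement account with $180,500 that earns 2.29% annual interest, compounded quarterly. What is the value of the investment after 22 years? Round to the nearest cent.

$298,298.34

Growth factor = (1 + 0.005725)^88 ≈ 1.65262238926.
A ≈ 180,500 × 1.65262238926 ≈ 298,298.3413.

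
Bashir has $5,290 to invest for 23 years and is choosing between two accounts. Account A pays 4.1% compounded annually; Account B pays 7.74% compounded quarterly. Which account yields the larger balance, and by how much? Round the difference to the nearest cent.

Account B, by $17,516.44

A: (1 + 0.041)^23 ≈ 2.5198041029, so 5,290 × 2.5198041029 ≈ 13,329.7637.
B: (1 + 0.01935)^92 ≈ 5.8310411657, so 5,290 × 5.8310411657 ≈ 30,846.2078.
Difference ≈ 17,516.4441 in favor of B.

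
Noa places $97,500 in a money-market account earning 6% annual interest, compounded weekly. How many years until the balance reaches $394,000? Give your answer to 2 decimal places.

We need (1 + 0.00115385)^(52t) = 4.041, so 52t = ln 4.041 / ln 1.001154 ≈ 1210.9968.
t ≈ 1210.9968/52 = 23.2884 years.

23.29 years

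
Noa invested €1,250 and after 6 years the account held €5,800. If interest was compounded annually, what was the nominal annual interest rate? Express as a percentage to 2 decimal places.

29.15%

The 6-period growth factor is 5,800/1,250 = 4.64.
r = 4.64^(1/6) − 1 ≈ 0.291476, i.e. 29.14760%.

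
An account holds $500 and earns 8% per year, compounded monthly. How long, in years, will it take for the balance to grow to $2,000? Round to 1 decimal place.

(1 + 0.00666667)^(12t) = 2,000/500 = 4.
12t·ln(1 + 0.00666667) = ln(4); 12t = 1.3863/0.00664454 ≈ 208.6365.
t ≈ 17.3864 years.

17.4 years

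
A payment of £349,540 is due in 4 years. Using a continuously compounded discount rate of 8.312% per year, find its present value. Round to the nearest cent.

£250,670.17

P = A·e^(−rt) = 349,540·e^(−0.33248).
e^(−0.33248) ≈ 0.717143011581, so P ≈ 250,670.1683.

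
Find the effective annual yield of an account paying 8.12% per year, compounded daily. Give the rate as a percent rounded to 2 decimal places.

One year is 365 periods at 0.000222466 each: (1 + 0.000222466)^365 ≈ 1.084578.
EAR = 1.084578 − 1 ≈ 8.45780%.

8.46%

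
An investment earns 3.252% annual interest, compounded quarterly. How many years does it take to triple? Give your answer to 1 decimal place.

33.9 years

(1 + 0.00813)^(4t) = 3.
4t = ln 3 / ln(1 + 0.00813) ≈ 1.0986/0.00809713 ≈ 135.6792.
t ≈ 33.9198.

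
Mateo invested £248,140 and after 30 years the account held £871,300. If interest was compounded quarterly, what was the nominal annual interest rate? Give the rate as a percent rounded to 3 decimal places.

4.209%

The 120-period growth factor is 871,300/248,140 = 3.51132.
r/4 = 3.51132^(1/120) − 1 ≈ 0.0105216, so r ≈ 4·0.0105216 = 4.20863%.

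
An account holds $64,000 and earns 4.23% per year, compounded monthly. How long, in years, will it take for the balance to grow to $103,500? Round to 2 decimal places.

11.38 years

(1 + 0.003525)^(12t) = 103,500/64,000 = 1.6172.
12t·ln(1 + 0.003525) = ln(1.6172); 12t = 0.48069/0.0035188 ≈ 136.6057.
t ≈ 11.3838 years.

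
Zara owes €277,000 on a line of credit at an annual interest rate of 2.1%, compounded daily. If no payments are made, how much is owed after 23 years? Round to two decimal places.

€448,991.35

Growth factor = (1 + 0.021/365)^8395 ≈ 1.62090738399.
A ≈ 277,000 × 1.62090738399 ≈ 448,991.3454.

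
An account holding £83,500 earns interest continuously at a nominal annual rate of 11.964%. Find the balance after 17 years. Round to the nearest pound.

£638,248

A = P·e^(rt) = 83,500·e^(0.11964·17) = 83,500·e^2.03388.
e^2.03388 ≈ 7.6436864008, so A ≈ 638,247.8145.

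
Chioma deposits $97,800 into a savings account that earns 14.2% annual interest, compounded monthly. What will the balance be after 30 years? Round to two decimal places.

Periodic rate = 14.2%/12 = 0.0118333; periods = 12·30 = 360.
A = 97,800·(1 + 0.142/12)^360 ≈ 97,800·69.06113254669 ≈ 6,754,178.7631.

$6,754,178.76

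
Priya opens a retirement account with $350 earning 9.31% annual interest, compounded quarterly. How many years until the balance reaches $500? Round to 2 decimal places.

(1 + 0.023275)^(4t) = 500/350 = 1.4286.
4t·ln(1 + 0.023275) = ln(1.4286); 4t = 0.35667/0.0230083 ≈ 15.5020.
t ≈ 3.8755 years.

3.88 years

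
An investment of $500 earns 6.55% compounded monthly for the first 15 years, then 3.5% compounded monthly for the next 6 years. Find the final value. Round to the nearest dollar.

$1,643

Phase 1: 500·(1 + 0.0655/12)^180 ≈ 1,331.9994.
Phase 2: 1,331.9994·(1 + 0.035/12)^72 ≈ 1,642.7563.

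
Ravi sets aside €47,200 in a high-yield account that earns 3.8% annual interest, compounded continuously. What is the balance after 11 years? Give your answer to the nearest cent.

A = P·e^(rt) = 47,200·e^(0.038·11) = 47,200·e^0.418.
e^0.418 ≈ 1.5189206744, so A ≈ 71,693.0558.

€71,693.06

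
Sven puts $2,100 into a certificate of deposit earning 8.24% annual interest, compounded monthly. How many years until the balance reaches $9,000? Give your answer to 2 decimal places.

17.72 years

We need (1 + 0.00686667)^(12t) = 4.2857, so 12t = ln 4.2857 / ln 1.006867 ≈ 212.6618.
t ≈ 212.6618/12 = 17.7218 years.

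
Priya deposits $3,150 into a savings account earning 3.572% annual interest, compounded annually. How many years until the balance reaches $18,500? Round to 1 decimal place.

50.4 years

We need (1 + 0.03572)^t = 5.873, so t = ln 5.873 / ln 1.03572 ≈ 50.4424.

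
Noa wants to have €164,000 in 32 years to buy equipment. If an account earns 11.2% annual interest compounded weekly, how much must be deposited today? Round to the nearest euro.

Periodic rate = 11.2%/52 = 0.00215385; 1664 periods.
P = 164,000/(1 + 0.112/52)^1664 ≈ 164,000/35.8787730573 ≈ 4,570.9478.

€4,571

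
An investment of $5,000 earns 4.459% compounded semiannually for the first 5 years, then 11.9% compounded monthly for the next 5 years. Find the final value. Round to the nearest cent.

$11,268.46

After 5 years at 4.459%: 5,000 × 1.2467011694 ≈ 6,233.5058.
Then 5 years at 11.9%: 6,233.5058 × 1.8077250059 ≈ 11,268.4644.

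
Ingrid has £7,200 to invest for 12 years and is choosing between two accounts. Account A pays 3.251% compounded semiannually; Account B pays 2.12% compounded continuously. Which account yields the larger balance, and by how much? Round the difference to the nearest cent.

Account A growth factor: (1 + 0.016255)^24 ≈ 1.4725318203; balance ≈ 10,602.2291.
Account B growth factor: e^(0.0212·12) = e^0.2544 ≈ 1.289687576; balance ≈ 9,285.7505.
Account A is larger by 1,316.4786.

Account A, by £1,316.48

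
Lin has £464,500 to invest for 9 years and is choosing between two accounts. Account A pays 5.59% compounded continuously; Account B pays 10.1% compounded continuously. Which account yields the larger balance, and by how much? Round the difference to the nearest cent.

Account B, by £384,605.64

Account A growth factor: e^(0.0559·9) = e^0.5031 ≈ 1.65384023694; balance ≈ 768,208.7901.
Account B growth factor: e^(0.101·9) = e^0.909 ≈ 2.481839452599; balance ≈ 1,152,814.4257.
Account B is larger by 384,605.6357.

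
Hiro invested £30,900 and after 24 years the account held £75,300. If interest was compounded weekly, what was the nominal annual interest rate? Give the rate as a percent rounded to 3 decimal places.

(1 + r/52)^1248 = 75,300/30,900 = 2.43689.
1 + r/52 = 2.43689^(1/1248) ≈ 1.000714, so r/52 ≈ 0.000713976.
r ≈ 52·0.000713976 = 3.71267%.

3.713%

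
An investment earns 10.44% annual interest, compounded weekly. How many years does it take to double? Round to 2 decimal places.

(1 + 0.00200769)^(52t) = 2.
52t = ln 2 / ln(1 + 0.00200769) ≈ 0.69315/0.00200568 ≈ 345.5922.
t ≈ 6.6460.

6.65 years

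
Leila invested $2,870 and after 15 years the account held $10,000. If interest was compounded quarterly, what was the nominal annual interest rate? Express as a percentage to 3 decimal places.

8.409%

The 60-period growth factor is 10,000/2,870 = 3.48432.
r/4 = 3.48432^(1/60) − 1 ≈ 0.0210225, so r ≈ 4·0.0210225 = 8.40899%.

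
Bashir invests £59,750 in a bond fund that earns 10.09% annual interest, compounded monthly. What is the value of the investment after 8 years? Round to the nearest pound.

£133,486

Periodic rate = 10.09%/12 = 0.00840833; periods = 12·8 = 96.
A = 59,750·(1 + 0.1009/12)^96 ≈ 59,750·2.23407059527 ≈ 133,485.7181.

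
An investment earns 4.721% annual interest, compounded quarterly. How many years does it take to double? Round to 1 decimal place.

14.8 years

(1 + 0.0118025)^(4t) = 2.
4t = ln 2 / ln(1 + 0.0118025) ≈ 0.69315/0.0117334 ≈ 59.0747.
t ≈ 14.7687.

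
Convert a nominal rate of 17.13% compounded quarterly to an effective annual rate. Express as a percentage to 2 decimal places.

EAR = (1 + 17.13%/4)^4 − 1 = (1 + 0.042825)^4 − 1.
(1 + 0.042825)^4 ≈ 1.182621, so EAR ≈ 18.26214%.

18.26%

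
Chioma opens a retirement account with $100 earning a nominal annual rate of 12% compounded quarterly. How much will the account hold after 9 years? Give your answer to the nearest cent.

$289.83

Growth factor = (1 + 0.03)^36 ≈ 2.89827833.
A ≈ 100 × 2.89827833 ≈ 289.8278.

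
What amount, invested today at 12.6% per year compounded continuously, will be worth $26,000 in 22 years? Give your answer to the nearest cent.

P = A·e^(−rt) = 26,000·e^(−2.772).
e^(−2.772) ≈ 0.062536805973, so P ≈ 1,625.9570.

$1,625.96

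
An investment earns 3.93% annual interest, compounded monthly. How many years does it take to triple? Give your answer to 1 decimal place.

(1 + 0.003275)^(12t) = 3.
12t = ln 3 / ln(1 + 0.003275) ≈ 1.0986/0.00326965 ≈ 336.0031.
t ≈ 28.0003.

28.0 years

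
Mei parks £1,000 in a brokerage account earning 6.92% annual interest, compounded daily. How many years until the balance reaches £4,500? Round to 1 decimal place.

(1 + 0.000189589)^(365t) = 4,500/1,000 = 4.5.
365t·ln(1 + 0.000189589) = ln(4.5); 365t = 1.5041/0.000189571 ≈ 7934.1082.
t ≈ 21.7373 years.

21.7 years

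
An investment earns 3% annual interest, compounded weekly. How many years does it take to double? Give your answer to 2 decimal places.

23.11 years

(1 + 0.000576923)^(52t) = 2.
52t = ln 2 / ln(1 + 0.000576923) ≈ 0.69315/0.000576757 ≈ 1201.8017.
t ≈ 23.1116.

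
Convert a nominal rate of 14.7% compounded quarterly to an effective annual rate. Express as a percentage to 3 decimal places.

EAR = (1 + 14.7%/4)^4 − 1 = (1 + 0.03675)^4 − 1.
(1 + 0.03675)^4 ≈ 1.155304, so EAR ≈ 15.53037%.

15.530%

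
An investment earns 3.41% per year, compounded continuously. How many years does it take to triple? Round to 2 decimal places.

e^(0.0341t) = 3, so 0.0341t = ln 3 ≈ 1.0986.
t ≈ 1.0986/0.0341 ≈ 32.2174.

32.22 years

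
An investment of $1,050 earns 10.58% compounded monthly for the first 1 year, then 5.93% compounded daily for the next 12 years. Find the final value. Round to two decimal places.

$2,376.59

After 1 years at 10.58%: 1,050 × 1.111084229 ≈ 1,166.6384.
Then 12 years at 5.93%: 1,166.6384 × 2.037130502 ≈ 2,376.5948.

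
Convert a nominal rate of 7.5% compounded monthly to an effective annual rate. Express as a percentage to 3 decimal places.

7.763%

One year is 12 periods at 0.00625 each: (1 + 0.00625)^12 ≈ 1.077633.
EAR = 1.077633 − 1 ≈ 7.76326%.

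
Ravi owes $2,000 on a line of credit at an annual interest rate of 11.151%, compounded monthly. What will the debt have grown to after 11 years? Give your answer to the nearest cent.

Growth factor = (1 + 0.0092925)^132 ≈ 3.390393276.
A ≈ 2,000 × 3.390393276 ≈ 6,780.7866.

$6,780.79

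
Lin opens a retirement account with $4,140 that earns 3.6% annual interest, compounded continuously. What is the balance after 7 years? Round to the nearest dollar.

A = P·e^(rt) = 4,140·e^(0.036·7) = 4,140·e^0.252.
e^0.252 ≈ 1.286596037, so A ≈ 5,326.5076.

$5,327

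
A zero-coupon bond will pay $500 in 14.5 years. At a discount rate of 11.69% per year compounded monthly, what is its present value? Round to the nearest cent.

$92.55

Growth factor = (1 + 0.1169/12)^174 ≈ 5.40241959.
P = 500/5.40241959 ≈ 92.5511.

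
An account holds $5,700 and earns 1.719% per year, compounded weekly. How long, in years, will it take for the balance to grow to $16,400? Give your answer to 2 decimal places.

61.49 years

We need (1 + 0.000330577)^(52t) = 2.8772, so 52t = ln 2.8772 / ln 1.000331 ≈ 3197.4096.
t ≈ 3197.4096/52 = 61.4886 years.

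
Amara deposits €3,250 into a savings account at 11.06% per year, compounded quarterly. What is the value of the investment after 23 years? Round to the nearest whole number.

Growth factor = (1 + 0.02765)^92 ≈ 12.295914791.
A ≈ 3,250 × 12.295914791 ≈ 39,961.7231.

€39,962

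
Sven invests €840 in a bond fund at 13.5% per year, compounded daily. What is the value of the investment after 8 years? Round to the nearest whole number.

Periodic rate = 13.5%/365 = 0.000369863; periods = 365·8 = 2920.
A = 840·(1 + 0.135/365)^2920 ≈ 840·2.944091626 ≈ 2,473.0370.

€2,473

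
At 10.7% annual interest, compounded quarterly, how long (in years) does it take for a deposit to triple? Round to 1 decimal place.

10.4 years

(1 + 0.02675)^(4t) = 3.
4t = ln 3 / ln(1 + 0.02675) ≈ 1.0986/0.0263985 ≈ 41.6165.
t ≈ 10.4041.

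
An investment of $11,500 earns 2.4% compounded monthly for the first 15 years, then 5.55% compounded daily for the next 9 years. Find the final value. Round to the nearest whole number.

Phase 1: 11,500·(1 + 0.002)^180 ≈ 16,477.3632.
Phase 2: 16,477.3632·(1 + 0.0555/365)^3285 ≈ 27,151.9683.

$27,152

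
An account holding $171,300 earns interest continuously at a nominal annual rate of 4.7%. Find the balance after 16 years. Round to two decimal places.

A = P·e^(rt) = 171,300·e^(0.047·16) = 171,300·e^0.752.
e^0.752 ≈ 2.12123825347, so A ≈ 363,368.1128.

$363,368.11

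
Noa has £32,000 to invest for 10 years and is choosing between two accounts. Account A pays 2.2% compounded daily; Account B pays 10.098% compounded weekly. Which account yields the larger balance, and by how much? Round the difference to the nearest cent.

A: (1 + 0.022/365)^3650 ≈ 1.2460684693, so 32,000 × 1.2460684693 ≈ 39,874.1910.
B: (1 + 0.10098/52)^520 ≈ 2.7423652845, so 32,000 × 2.7423652845 ≈ 87,755.6891.
Difference ≈ 47,881.4981 in favor of B.

Account B, by £47,881.50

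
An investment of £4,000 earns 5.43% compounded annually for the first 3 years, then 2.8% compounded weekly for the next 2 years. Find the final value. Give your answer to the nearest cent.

After 3 years at 5.43%: 4,000 × 1.171905573 ≈ 4,687.6223.
Then 2 years at 2.8%: 4,687.6223 × 1.057581744 ≈ 4,957.5438.

£4,957.54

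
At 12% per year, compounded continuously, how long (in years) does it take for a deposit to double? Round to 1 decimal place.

e^(0.12t) = 2, so 0.12t = ln 2 ≈ 0.69315.
t ≈ 0.69315/0.12 ≈ 5.7762.

5.8 years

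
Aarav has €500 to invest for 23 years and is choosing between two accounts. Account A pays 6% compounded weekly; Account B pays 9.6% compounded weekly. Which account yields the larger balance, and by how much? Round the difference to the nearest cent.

Account B, by €2,553.63

Account A growth factor: (1 + 0.06/52)^1196 ≈ 3.971740684; balance ≈ 1,985.8703.
Account B growth factor: (1 + 0.096/52)^1196 ≈ 9.079002695; balance ≈ 4,539.5013.
Account B is larger by 2,553.6310.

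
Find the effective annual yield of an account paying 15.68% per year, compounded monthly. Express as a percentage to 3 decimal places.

EAR = (1 + 15.68%/12)^12 − 1 = (1 + 0.0130667)^12 − 1.
(1 + 0.0130667)^12 ≈ 1.168574, so EAR ≈ 16.85742%.

16.857%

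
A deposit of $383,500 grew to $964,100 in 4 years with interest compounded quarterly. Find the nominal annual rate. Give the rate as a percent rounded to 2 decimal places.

The 16-period growth factor is 964,100/383,500 = 2.51395.
r/4 = 2.51395^(1/16) − 1 ≈ 0.0593081, so r ≈ 4·0.0593081 = 23.72324%.

23.72%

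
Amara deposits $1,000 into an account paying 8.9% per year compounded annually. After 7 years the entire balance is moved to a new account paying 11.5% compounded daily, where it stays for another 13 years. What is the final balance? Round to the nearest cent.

$8,097.73

After 7 years at 8.9%: 1,000 × 1.816331682 ≈ 1,816.3317.
Then 13 years at 11.5%: 1,816.3317 × 4.458286662 ≈ 8,097.7273.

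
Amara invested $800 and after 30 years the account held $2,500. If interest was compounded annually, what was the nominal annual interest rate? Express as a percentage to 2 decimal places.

3.87%

The 30-period growth factor is 2,500/800 = 3.125.
r = 3.125^(1/30) − 1 ≈ 0.0387116, i.e. 3.87116%.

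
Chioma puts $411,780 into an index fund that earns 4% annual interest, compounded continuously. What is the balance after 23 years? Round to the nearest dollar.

$1,033,276

A = P·e^(rt) = 411,780·e^(0.04·23) = 411,780·e^0.92.
e^0.92 ≈ 2.509290389936, so A ≈ 1,033,275.5968.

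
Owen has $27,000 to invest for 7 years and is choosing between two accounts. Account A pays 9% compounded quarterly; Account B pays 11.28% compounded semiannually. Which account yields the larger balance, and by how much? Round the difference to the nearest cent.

A: (1 + 0.0225)^28 ≈ 1.8645449901, so 27,000 × 1.8645449901 ≈ 50,342.7147.
B: (1 + 0.0564)^14 ≈ 2.1557455361, so 27,000 × 2.1557455361 ≈ 58,205.1295.
Difference ≈ 7,862.4147 in favor of B.

Account B, by $7,862.41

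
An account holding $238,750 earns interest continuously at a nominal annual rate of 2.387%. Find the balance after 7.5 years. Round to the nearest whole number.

A = P·e^(rt) = 238,750·e^(0.02387·7.5) = 238,750·e^0.179025.
e^0.179025 ≈ 1.19605064506, so A ≈ 285,557.0915.

$285,557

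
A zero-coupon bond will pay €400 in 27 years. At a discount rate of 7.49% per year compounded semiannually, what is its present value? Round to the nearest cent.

€54.93

Growth factor = (1 + 0.03745)^54 ≈ 7.28161062.
P = 400/7.28161062 ≈ 54.9329.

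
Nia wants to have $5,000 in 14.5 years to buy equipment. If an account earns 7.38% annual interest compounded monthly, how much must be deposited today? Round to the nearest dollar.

Periodic rate = 7.38%/12 = 0.00615; 174 periods.
P = 5,000/(1 + 0.00615)^174 ≈ 5,000/2.906131664 ≈ 1,720.5002.

$1,721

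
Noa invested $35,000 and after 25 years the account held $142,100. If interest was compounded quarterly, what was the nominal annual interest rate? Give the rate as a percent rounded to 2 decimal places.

5.64%

The 100-period growth factor is 142,100/35,000 = 4.06.
r/4 = 4.06^(1/100) − 1 ≈ 0.0141105, so r ≈ 4·0.0141105 = 5.64418%.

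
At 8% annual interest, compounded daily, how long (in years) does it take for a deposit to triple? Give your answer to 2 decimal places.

13.73 years

(1 + 0.000219178)^(365t) = 3.
365t = ln 3 / ln(1 + 0.000219178) ≈ 1.0986/0.000219154 ≈ 5012.9679.
t ≈ 13.7342.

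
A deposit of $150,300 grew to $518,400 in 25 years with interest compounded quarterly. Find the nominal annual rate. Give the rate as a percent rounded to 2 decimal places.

The 100-period growth factor is 518,400/150,300 = 3.4491.
r/4 = 3.4491^(1/100) − 1 ≈ 0.0124581, so r ≈ 4·0.0124581 = 4.98324%.

4.98%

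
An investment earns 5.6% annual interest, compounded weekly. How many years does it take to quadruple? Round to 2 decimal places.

(1 + 0.00107692)^(52t) = 4.
52t = ln 4 / ln(1 + 0.00107692) ≈ 1.3863/0.00107634 ≈ 1287.9664.
t ≈ 24.7686.

24.77 years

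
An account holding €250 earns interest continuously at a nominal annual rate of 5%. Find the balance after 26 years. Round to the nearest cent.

A = P·e^(rt) = 250·e^(0.05·26) = 250·e^1.3.
e^1.3 ≈ 3.66929667, so A ≈ 917.3242.

€917.32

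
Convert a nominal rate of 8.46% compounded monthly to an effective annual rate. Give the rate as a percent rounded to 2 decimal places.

8.80%

One year is 12 periods at 0.00705 each: (1 + 0.00705)^12 ≈ 1.087959.
EAR = 1.087959 − 1 ≈ 8.79587%.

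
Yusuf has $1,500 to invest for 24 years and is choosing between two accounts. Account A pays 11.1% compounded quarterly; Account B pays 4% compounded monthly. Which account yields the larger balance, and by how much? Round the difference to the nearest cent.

Account A, by $16,851.69

A: (1 + 0.02775)^96 ≈ 13.841992304, so 1,500 × 13.841992304 ≈ 20,762.9885.
B: (1 + 0.04/12)^288 ≈ 2.607530348, so 1,500 × 2.607530348 ≈ 3,911.2955.
Difference ≈ 16,851.6929 in favor of A.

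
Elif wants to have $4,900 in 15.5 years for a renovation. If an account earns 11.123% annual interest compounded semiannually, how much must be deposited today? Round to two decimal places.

$915.22

Growth factor = (1 + 0.055615)^31 ≈ 5.353923195.
P = 4,900/5.353923195 ≈ 915.2167.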